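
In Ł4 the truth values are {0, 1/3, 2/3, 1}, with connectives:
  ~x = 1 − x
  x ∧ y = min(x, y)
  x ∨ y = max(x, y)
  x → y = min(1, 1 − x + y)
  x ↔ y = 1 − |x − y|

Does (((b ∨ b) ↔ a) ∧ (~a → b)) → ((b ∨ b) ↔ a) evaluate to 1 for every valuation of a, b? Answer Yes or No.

a = 0, b = 0 ↦ 1
a = 0, b = 1/3 ↦ 1
a = 0, b = 2/3 ↦ 1
a = 0, b = 1 ↦ 1
a = 1/3, b = 0 ↦ 1
a = 1/3, b = 1/3 ↦ 1
a = 1/3, b = 2/3 ↦ 1
a = 1/3, b = 1 ↦ 1
a = 2/3, b = 0 ↦ 1
a = 2/3, b = 1/3 ↦ 1
a = 2/3, b = 2/3 ↦ 1
a = 2/3, b = 1 ↦ 1
a = 1, b = 0 ↦ 1
a = 1, b = 1/3 ↦ 1
a = 1, b = 2/3 ↦ 1
a = 1, b = 1 ↦ 1
Every assignment gives a value ≥ 1.

Yes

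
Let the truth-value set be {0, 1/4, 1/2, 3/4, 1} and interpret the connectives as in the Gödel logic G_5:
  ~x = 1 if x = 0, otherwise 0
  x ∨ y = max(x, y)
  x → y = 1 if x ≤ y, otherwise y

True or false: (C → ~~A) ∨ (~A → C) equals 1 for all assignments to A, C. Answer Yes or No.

No

Counterexample: take A = 0, C = 1/4.
~A = ~0 = 1
~~A = ~1 = 0
C → ~~A = 1/4 → 0 = 0
~A = ~0 = 1
~A → C = 1 → 1/4 = 1/4
(C → ~~A) ∨ (~A → C) = 0 ∨ 1/4 = 1/4
This gives 1/4 ≠ 1.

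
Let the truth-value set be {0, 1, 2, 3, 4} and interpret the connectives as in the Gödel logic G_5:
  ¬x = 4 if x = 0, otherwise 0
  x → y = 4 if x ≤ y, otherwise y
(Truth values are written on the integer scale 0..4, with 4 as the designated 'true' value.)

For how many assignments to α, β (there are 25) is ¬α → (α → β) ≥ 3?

25

value 4: 25 assignments (counts)
So 25 of the 25 assignments meet the threshold.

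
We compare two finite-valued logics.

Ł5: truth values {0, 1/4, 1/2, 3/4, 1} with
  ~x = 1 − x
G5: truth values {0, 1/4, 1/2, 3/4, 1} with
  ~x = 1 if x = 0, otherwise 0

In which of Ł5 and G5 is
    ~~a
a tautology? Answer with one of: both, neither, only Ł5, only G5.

In Ł5: at a = 0 the value is 0 — not a tautology.
In G5: at a = 0 the value is 0 — not a tautology.

neither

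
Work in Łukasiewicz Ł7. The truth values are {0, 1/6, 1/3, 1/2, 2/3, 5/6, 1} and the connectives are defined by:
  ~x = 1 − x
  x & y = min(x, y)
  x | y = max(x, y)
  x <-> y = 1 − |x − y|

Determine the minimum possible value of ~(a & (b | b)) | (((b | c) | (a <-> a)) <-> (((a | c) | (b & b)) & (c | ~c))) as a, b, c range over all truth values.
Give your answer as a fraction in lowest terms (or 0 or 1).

Take a = 1/2, b = 1/2, c = 0:
b | b = 1/2 | 1/2 = 1/2
a & (b | b) = 1/2 & 1/2 = 1/2
~(a & (b | b)) = ~1/2 = 1/2
b | c = 1/2 | 0 = 1/2
a <-> a = 1/2 <-> 1/2 = 1
(b | c) | (a <-> a) = 1/2 | 1 = 1
a | c = 1/2 | 0 = 1/2
b & b = 1/2 & 1/2 = 1/2
(a | c) | (b & b) = 1/2 | 1/2 = 1/2
~c = ~0 = 1
c | ~c = 0 | 1 = 1
((a | c) | (b & b)) & (c | ~c) = 1/2 & 1 = 1/2
((b | c) | (a <-> a)) <-> (((a | c) | (b & b)) & (c | ~c)) = 1 <-> 1/2 = 1/2
~(a & (b | b)) | (((b | c) | (a <-> a)) <-> (((a | c) | (b & b)) & (c | ~c))) = 1/2 | 1/2 = 1/2
No assignment yields a value below 1/2, so this is the minimum.

1/2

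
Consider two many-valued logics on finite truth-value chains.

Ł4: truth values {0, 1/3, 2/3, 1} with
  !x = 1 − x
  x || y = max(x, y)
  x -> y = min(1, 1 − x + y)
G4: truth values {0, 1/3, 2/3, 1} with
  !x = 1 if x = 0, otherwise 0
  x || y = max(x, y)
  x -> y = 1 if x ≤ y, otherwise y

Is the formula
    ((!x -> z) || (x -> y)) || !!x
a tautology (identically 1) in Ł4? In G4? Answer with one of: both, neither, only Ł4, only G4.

In Ł4: at x = 1/3, y = 0, z = 0 the value is 2/3 — not a tautology.
In G4: every assignment gives 1 — tautology.

only G4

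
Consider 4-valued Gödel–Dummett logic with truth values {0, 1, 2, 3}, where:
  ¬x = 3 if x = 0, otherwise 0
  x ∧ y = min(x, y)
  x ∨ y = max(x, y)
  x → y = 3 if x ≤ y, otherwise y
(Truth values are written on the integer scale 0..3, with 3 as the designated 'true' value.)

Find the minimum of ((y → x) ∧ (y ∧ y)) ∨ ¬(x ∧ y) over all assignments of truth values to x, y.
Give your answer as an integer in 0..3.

Take x = 1, y = 1:
y → x = 1 → 1 = 3
y ∧ y = 1 ∧ 1 = 1
(y → x) ∧ (y ∧ y) = 3 ∧ 1 = 1
x ∧ y = 1 ∧ 1 = 1
¬(x ∧ y) = ¬1 = 0
((y → x) ∧ (y ∧ y)) ∨ ¬(x ∧ y) = 1 ∨ 0 = 1
No assignment yields a value below 1, so this is the minimum.

1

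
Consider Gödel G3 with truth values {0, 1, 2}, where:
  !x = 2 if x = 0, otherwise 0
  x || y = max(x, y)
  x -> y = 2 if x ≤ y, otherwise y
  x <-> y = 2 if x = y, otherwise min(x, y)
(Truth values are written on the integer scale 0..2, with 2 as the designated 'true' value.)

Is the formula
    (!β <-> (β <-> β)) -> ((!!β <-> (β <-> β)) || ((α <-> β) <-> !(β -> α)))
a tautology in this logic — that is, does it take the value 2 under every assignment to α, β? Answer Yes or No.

No

Counterexample: take α = 0, β = 0.
!β = !0 = 2
β <-> β = 0 <-> 0 = 2
!β <-> (β <-> β) = 2 <-> 2 = 2
!β = !0 = 2
!!β = !2 = 0
β <-> β = 0 <-> 0 = 2
!!β <-> (β <-> β) = 0 <-> 2 = 0
α <-> β = 0 <-> 0 = 2
β -> α = 0 -> 0 = 2
!(β -> α) = !2 = 0
(α <-> β) <-> !(β -> α) = 2 <-> 0 = 0
(!!β <-> (β <-> β)) || ((α <-> β) <-> !(β -> α)) = 0 || 0 = 0
(!β <-> (β <-> β)) -> ((!!β <-> (β <-> β)) || ((α <-> β) <-> !(β -> α))) = 2 -> 0 = 0
This gives 0 ≠ 2.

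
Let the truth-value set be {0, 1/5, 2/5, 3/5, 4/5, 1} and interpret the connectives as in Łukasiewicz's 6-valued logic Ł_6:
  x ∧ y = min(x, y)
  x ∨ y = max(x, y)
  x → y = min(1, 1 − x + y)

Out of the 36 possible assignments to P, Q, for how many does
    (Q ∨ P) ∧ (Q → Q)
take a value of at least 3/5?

value 1: 11 assignments (counts)
value 4/5: 9 assignments (counts)
value 3/5: 7 assignments (counts)
value 2/5: 5 assignments
value 1/5: 3 assignments
value 0: 1 assignment
So 27 of the 36 assignments meet the threshold.

27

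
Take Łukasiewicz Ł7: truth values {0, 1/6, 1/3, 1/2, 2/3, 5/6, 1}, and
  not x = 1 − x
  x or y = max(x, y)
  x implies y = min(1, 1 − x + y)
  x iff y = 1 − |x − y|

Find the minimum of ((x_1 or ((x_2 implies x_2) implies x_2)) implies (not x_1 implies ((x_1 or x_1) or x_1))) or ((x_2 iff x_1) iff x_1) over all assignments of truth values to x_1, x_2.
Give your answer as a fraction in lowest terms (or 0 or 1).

1/2

Take x_1 = 0, x_2 = 1/2:
x_2 implies x_2 = 1/2 implies 1/2 = 1
(x_2 implies x_2) implies x_2 = 1 implies 1/2 = 1/2
x_1 or ((x_2 implies x_2) implies x_2) = 0 or 1/2 = 1/2
not x_1 = not 0 = 1
x_1 or x_1 = 0 or 0 = 0
(x_1 or x_1) or x_1 = 0 or 0 = 0
not x_1 implies ((x_1 or x_1) or x_1) = 1 implies 0 = 0
(x_1 or ((x_2 implies x_2) implies x_2)) implies (not x_1 implies ((x_1 or x_1) or x_1)) = 1/2 implies 0 = 1/2
x_2 iff x_1 = 1/2 iff 0 = 1/2
(x_2 iff x_1) iff x_1 = 1/2 iff 0 = 1/2
((x_1 or ((x_2 implies x_2) implies x_2)) implies (not x_1 implies ((x_1 or x_1) or x_1))) or ((x_2 iff x_1) iff x_1) = 1/2 or 1/2 = 1/2
No assignment yields a value below 1/2, so this is the minimum.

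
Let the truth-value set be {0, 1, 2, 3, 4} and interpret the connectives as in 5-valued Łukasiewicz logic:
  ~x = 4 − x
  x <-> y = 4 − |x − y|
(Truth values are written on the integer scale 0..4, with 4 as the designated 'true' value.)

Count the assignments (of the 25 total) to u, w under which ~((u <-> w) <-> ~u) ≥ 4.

2

value 4: 2 assignments (counts)
value 3: 3 assignments
value 2: 6 assignments
value 1: 7 assignments
value 0: 7 assignments
So 2 of the 25 assignments meet the threshold.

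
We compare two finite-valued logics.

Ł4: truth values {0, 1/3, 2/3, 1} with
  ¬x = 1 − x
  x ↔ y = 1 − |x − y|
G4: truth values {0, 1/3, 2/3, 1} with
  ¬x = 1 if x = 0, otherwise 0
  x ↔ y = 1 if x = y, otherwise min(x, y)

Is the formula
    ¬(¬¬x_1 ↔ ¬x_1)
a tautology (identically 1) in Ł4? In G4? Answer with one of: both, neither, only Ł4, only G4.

only G4

In Ł4: at x_1 = 1/3 the value is 1/3 — not a tautology.
In G4: every assignment gives 1 — tautology.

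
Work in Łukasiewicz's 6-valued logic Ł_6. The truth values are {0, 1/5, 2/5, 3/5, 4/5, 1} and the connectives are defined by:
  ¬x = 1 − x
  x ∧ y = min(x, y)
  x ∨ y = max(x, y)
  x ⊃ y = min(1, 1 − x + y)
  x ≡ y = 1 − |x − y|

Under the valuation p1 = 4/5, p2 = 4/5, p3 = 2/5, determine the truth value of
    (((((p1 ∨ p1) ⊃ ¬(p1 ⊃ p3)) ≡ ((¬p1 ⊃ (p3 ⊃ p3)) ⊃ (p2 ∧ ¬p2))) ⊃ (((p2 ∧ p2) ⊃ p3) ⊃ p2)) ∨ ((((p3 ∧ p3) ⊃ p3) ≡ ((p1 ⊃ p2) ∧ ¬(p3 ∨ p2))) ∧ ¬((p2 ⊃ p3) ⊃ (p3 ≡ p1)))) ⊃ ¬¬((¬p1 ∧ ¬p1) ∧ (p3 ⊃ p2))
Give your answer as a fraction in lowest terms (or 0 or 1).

1/5

p1 ∨ p1 = 4/5 ∨ 4/5 = 4/5
p1 ⊃ p3 = 4/5 ⊃ 2/5 = 3/5
¬(p1 ⊃ p3) = ¬3/5 = 2/5
(p1 ∨ p1) ⊃ ¬(p1 ⊃ p3) = 4/5 ⊃ 2/5 = 3/5
¬p1 = ¬4/5 = 1/5
p3 ⊃ p3 = 2/5 ⊃ 2/5 = 1
¬p1 ⊃ (p3 ⊃ p3) = 1/5 ⊃ 1 = 1
¬p2 = ¬4/5 = 1/5
p2 ∧ ¬p2 = 4/5 ∧ 1/5 = 1/5
(¬p1 ⊃ (p3 ⊃ p3)) ⊃ (p2 ∧ ¬p2) = 1 ⊃ 1/5 = 1/5
((p1 ∨ p1) ⊃ ¬(p1 ⊃ p3)) ≡ ((¬p1 ⊃ (p3 ⊃ p3)) ⊃ (p2 ∧ ¬p2)) = 3/5 ≡ 1/5 = 3/5
p2 ∧ p2 = 4/5 ∧ 4/5 = 4/5
(p2 ∧ p2) ⊃ p3 = 4/5 ⊃ 2/5 = 3/5
((p2 ∧ p2) ⊃ p3) ⊃ p2 = 3/5 ⊃ 4/5 = 1
(((p1 ∨ p1) ⊃ ¬(p1 ⊃ p3)) ≡ ((¬p1 ⊃ (p3 ⊃ p3)) ⊃ (p2 ∧ ¬p2))) ⊃ (((p2 ∧ p2) ⊃ p3) ⊃ p2) = 3/5 ⊃ 1 = 1
p3 ∧ p3 = 2/5 ∧ 2/5 = 2/5
(p3 ∧ p3) ⊃ p3 = 2/5 ⊃ 2/5 = 1
p1 ⊃ p2 = 4/5 ⊃ 4/5 = 1
p3 ∨ p2 = 2/5 ∨ 4/5 = 4/5
¬(p3 ∨ p2) = ¬4/5 = 1/5
(p1 ⊃ p2) ∧ ¬(p3 ∨ p2) = 1 ∧ 1/5 = 1/5
((p3 ∧ p3) ⊃ p3) ≡ ((p1 ⊃ p2) ∧ ¬(p3 ∨ p2)) = 1 ≡ 1/5 = 1/5
p2 ⊃ p3 = 4/5 ⊃ 2/5 = 3/5
p3 ≡ p1 = 2/5 ≡ 4/5 = 3/5
(p2 ⊃ p3) ⊃ (p3 ≡ p1) = 3/5 ⊃ 3/5 = 1
¬((p2 ⊃ p3) ⊃ (p3 ≡ p1)) = ¬1 = 0
(((p3 ∧ p3) ⊃ p3) ≡ ((p1 ⊃ p2) ∧ ¬(p3 ∨ p2))) ∧ ¬((p2 ⊃ p3) ⊃ (p3 ≡ p1)) = 1/5 ∧ 0 = 0
((((p1 ∨ p1) ⊃ ¬(p1 ⊃ p3)) ≡ ((¬p1 ⊃ (p3 ⊃ p3)) ⊃ (p2 ∧ ¬p2))) ⊃ (((p2 ∧ p2) ⊃ p3) ⊃ p2)) ∨ ((((p3 ∧ p3) ⊃ p3) ≡ ((p1 ⊃ p2) ∧ ¬(p3 ∨ p2))) ∧ ¬((p2 ⊃ p3) ⊃ (p3 ≡ p1))) = 1 ∨ 0 = 1
¬p1 = ¬4/5 = 1/5
¬p1 = ¬4/5 = 1/5
¬p1 ∧ ¬p1 = 1/5 ∧ 1/5 = 1/5
p3 ⊃ p2 = 2/5 ⊃ 4/5 = 1
(¬p1 ∧ ¬p1) ∧ (p3 ⊃ p2) = 1/5 ∧ 1 = 1/5
¬((¬p1 ∧ ¬p1) ∧ (p3 ⊃ p2)) = ¬1/5 = 4/5
¬¬((¬p1 ∧ ¬p1) ∧ (p3 ⊃ p2)) = ¬4/5 = 1/5
(((((p1 ∨ p1) ⊃ ¬(p1 ⊃ p3)) ≡ ((¬p1 ⊃ (p3 ⊃ p3)) ⊃ (p2 ∧ ¬p2))) ⊃ (((p2 ∧ p2) ⊃ p3) ⊃ p2)) ∨ ((((p3 ∧ p3) ⊃ p3) ≡ ((p1 ⊃ p2) ∧ ¬(p3 ∨ p2))) ∧ ¬((p2 ⊃ p3) ⊃ (p3 ≡ p1)))) ⊃ ¬¬((¬p1 ∧ ¬p1) ∧ (p3 ⊃ p2)) = 1 ⊃ 1/5 = 1/5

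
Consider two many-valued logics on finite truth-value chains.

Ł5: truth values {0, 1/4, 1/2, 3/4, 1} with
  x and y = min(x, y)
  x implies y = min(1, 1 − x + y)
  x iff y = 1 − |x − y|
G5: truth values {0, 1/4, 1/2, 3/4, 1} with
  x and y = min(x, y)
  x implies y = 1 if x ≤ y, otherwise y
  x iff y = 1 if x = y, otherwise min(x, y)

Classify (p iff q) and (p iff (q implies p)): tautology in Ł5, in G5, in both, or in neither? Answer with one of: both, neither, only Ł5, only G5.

neither

In Ł5: at p = 0, q = 0 the value is 0 — not a tautology.
In G5: at p = 0, q = 0 the value is 0 — not a tautology.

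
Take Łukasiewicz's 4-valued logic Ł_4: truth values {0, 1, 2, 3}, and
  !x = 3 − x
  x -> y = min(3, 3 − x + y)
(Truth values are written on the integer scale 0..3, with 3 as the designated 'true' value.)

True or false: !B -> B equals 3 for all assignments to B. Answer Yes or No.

No

Counterexample: take B = 0.
!B = !0 = 3
!B -> B = 3 -> 0 = 0
This gives 0 ≠ 3.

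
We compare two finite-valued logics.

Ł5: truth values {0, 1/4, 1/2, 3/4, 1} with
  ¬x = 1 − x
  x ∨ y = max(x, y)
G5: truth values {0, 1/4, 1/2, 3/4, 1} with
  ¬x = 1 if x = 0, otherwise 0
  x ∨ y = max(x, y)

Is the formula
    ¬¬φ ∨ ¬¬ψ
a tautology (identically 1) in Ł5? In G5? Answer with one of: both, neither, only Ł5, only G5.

neither

In Ł5: at φ = 0, ψ = 0 the value is 0 — not a tautology.
In G5: at φ = 0, ψ = 0 the value is 0 — not a tautology.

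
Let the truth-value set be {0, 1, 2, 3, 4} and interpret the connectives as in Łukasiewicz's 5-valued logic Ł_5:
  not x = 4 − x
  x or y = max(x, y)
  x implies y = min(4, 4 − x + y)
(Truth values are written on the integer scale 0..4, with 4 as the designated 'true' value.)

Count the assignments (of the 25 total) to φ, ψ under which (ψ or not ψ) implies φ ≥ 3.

14

value 4: 9 assignments (counts)
value 3: 5 assignments (counts)
value 2: 5 assignments
value 1: 4 assignments
value 0: 2 assignments
So 14 of the 25 assignments meet the threshold.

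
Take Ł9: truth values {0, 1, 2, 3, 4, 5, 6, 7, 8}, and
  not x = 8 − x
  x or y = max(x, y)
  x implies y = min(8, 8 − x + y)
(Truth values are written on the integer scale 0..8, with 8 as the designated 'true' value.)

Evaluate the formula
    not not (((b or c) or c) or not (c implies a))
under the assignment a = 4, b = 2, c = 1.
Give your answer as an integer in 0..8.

2

b or c = 2 or 1 = 2
(b or c) or c = 2 or 1 = 2
c implies a = 1 implies 4 = 8
not (c implies a) = not 8 = 0
((b or c) or c) or not (c implies a) = 2 or 0 = 2
not (((b or c) or c) or not (c implies a)) = not 2 = 6
not not (((b or c) or c) or not (c implies a)) = not 6 = 2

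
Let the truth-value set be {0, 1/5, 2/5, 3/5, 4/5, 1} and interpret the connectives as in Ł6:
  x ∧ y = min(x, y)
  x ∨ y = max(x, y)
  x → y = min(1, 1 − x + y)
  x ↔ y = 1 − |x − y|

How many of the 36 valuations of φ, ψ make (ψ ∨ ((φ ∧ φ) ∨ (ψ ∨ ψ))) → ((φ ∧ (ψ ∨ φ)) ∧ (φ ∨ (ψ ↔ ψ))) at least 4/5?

26

value 1: 21 assignments (counts)
value 4/5: 5 assignments (counts)
value 3/5: 4 assignments
value 2/5: 3 assignments
value 1/5: 2 assignments
value 0: 1 assignment
So 26 of the 36 assignments meet the threshold.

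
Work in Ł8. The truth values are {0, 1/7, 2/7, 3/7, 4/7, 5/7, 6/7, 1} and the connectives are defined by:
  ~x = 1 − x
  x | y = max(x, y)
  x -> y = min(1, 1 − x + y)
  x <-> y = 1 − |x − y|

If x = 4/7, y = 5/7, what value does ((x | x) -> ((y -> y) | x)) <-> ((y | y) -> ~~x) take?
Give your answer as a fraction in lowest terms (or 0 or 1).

x | x = 4/7 | 4/7 = 4/7
y -> y = 5/7 -> 5/7 = 1
(y -> y) | x = 1 | 4/7 = 1
(x | x) -> ((y -> y) | x) = 4/7 -> 1 = 1
y | y = 5/7 | 5/7 = 5/7
~x = ~4/7 = 3/7
~~x = ~3/7 = 4/7
(y | y) -> ~~x = 5/7 -> 4/7 = 6/7
((x | x) -> ((y -> y) | x)) <-> ((y | y) -> ~~x) = 1 <-> 6/7 = 6/7

6/7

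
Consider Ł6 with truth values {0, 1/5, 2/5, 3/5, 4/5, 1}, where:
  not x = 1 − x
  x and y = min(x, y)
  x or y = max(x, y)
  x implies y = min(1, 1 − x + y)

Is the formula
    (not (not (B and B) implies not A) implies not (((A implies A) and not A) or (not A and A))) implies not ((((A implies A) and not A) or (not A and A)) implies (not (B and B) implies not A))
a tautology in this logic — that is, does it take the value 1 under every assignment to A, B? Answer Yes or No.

No

Counterexample: take A = 0, B = 0.
B and B = 0 and 0 = 0
not (B and B) = not 0 = 1
not A = not 0 = 1
not (B and B) implies not A = 1 implies 1 = 1
not (not (B and B) implies not A) = not 1 = 0
A implies A = 0 implies 0 = 1
not A = not 0 = 1
(A implies A) and not A = 1 and 1 = 1
not A = not 0 = 1
not A and A = 1 and 0 = 0
((A implies A) and not A) or (not A and A) = 1 or 0 = 1
not (((A implies A) and not A) or (not A and A)) = not 1 = 0
not (not (B and B) implies not A) implies not (((A implies A) and not A) or (not A and A)) = 0 implies 0 = 1
(((A implies A) and not A) or (not A and A)) implies (not (B and B) implies not A) = 1 implies 1 = 1
not ((((A implies A) and not A) or (not A and A)) implies (not (B and B) implies not A)) = not 1 = 0
(not (not (B and B) implies not A) implies not (((A implies A) and not A) or (not A and A))) implies not ((((A implies A) and not A) or (not A and A)) implies (not (B and B) implies not A)) = 1 implies 0 = 0
This gives 0 ≠ 1.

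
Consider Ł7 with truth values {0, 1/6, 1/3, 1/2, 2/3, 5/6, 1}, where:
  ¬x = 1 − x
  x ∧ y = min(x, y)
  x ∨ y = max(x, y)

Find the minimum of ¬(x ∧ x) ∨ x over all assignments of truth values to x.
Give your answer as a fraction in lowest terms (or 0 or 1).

1/2

Take x = 1/2:
x ∧ x = 1/2 ∧ 1/2 = 1/2
¬(x ∧ x) = ¬1/2 = 1/2
¬(x ∧ x) ∨ x = 1/2 ∨ 1/2 = 1/2
No assignment yields a value below 1/2, so this is the minimum.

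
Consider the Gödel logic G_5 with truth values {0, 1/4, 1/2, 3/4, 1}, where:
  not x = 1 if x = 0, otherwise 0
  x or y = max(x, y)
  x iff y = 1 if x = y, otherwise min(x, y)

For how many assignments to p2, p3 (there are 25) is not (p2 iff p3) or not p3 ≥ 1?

9

value 1: 9 assignments (counts)
value 0: 16 assignments
So 9 of the 25 assignments meet the threshold.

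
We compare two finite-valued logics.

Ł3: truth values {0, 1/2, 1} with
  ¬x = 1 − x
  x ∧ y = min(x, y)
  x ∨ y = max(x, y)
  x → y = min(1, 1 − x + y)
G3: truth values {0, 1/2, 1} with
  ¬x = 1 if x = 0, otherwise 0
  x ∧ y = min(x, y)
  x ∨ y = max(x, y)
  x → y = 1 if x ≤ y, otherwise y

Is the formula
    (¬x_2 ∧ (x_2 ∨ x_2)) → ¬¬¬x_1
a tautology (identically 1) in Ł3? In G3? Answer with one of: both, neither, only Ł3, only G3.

In Ł3: at x_1 = 1, x_2 = 1/2 the value is 1/2 — not a tautology.
In G3: every assignment gives 1 — tautology.

only G3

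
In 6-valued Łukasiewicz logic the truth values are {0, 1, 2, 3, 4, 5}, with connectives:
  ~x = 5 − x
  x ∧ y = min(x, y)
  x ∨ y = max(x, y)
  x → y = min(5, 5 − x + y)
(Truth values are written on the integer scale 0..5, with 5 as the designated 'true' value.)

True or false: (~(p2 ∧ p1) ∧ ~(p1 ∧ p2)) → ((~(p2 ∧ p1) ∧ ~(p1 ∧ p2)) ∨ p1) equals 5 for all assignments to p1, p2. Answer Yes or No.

Yes

At p1 = 0, p2 = 4, for instance:
p2 ∧ p1 = 4 ∧ 0 = 0
~(p2 ∧ p1) = ~0 = 5
p1 ∧ p2 = 0 ∧ 4 = 0
~(p1 ∧ p2) = ~0 = 5
~(p2 ∧ p1) ∧ ~(p1 ∧ p2) = 5 ∧ 5 = 5
(~(p2 ∧ p1) ∧ ~(p1 ∧ p2)) ∨ p1 = 5 ∨ 0 = 5
(~(p2 ∧ p1) ∧ ~(p1 ∧ p2)) → ((~(p2 ∧ p1) ∧ ~(p1 ∧ p2)) ∨ p1) = 5 → 5 = 5
and checking the remaining 35 assignments likewise gives ≥ 5 in every case.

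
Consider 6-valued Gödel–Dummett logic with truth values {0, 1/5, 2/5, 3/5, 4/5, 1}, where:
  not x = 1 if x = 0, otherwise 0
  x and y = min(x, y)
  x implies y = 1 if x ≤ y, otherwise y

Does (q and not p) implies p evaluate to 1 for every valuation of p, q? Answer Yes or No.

Counterexample: take p = 0, q = 1/5.
not p = not 0 = 1
q and not p = 1/5 and 1 = 1/5
(q and not p) implies p = 1/5 implies 0 = 0
This gives 0 ≠ 1.

No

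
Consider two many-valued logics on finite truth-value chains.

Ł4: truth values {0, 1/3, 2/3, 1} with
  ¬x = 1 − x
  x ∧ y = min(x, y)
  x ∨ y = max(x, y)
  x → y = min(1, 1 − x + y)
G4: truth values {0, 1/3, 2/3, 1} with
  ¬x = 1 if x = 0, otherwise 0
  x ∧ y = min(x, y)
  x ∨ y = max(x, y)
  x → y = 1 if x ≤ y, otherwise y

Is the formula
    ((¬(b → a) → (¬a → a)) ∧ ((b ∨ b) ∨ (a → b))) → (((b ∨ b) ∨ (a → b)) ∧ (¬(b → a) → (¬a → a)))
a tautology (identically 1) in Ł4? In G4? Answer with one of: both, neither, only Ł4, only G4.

both

In Ł4: every assignment gives 1 — tautology.
In G4: every assignment gives 1 — tautology.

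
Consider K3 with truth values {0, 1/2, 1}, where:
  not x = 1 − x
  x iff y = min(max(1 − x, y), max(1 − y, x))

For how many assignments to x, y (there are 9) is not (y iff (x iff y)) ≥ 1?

2

x = 0, y = 0 ↦ 1  ≥
x = 0, y = 1/2 ↦ 1/2  <
x = 0, y = 1 ↦ 1  ≥
x = 1/2, y = 0 ↦ 1/2  <
x = 1/2, y = 1/2 ↦ 1/2  <
x = 1/2, y = 1 ↦ 1/2  <
x = 1, y = 0 ↦ 0  <
x = 1, y = 1/2 ↦ 1/2  <
x = 1, y = 1 ↦ 0  <
So 2 of the 9 assignments meet the threshold.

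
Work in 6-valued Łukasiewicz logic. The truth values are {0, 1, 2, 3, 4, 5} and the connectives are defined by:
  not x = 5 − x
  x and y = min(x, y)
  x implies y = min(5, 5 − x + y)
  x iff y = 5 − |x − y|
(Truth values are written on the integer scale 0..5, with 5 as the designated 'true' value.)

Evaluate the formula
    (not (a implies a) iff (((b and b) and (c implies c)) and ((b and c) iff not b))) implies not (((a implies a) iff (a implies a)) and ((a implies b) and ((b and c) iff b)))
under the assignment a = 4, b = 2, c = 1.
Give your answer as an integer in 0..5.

4

a implies a = 4 implies 4 = 5
not (a implies a) = not 5 = 0
b and b = 2 and 2 = 2
c implies c = 1 implies 1 = 5
(b and b) and (c implies c) = 2 and 5 = 2
b and c = 2 and 1 = 1
not b = not 2 = 3
(b and c) iff not b = 1 iff 3 = 3
((b and b) and (c implies c)) and ((b and c) iff not b) = 2 and 3 = 2
not (a implies a) iff (((b and b) and (c implies c)) and ((b and c) iff not b)) = 0 iff 2 = 3
a implies a = 4 implies 4 = 5
a implies a = 4 implies 4 = 5
(a implies a) iff (a implies a) = 5 iff 5 = 5
a implies b = 4 implies 2 = 3
b and c = 2 and 1 = 1
(b and c) iff b = 1 iff 2 = 4
(a implies b) and ((b and c) iff b) = 3 and 4 = 3
((a implies a) iff (a implies a)) and ((a implies b) and ((b and c) iff b)) = 5 and 3 = 3
not (((a implies a) iff (a implies a)) and ((a implies b) and ((b and c) iff b))) = not 3 = 2
(not (a implies a) iff (((b and b) and (c implies c)) and ((b and c) iff not b))) implies not (((a implies a) iff (a implies a)) and ((a implies b) and ((b and c) iff b))) = 3 implies 2 = 4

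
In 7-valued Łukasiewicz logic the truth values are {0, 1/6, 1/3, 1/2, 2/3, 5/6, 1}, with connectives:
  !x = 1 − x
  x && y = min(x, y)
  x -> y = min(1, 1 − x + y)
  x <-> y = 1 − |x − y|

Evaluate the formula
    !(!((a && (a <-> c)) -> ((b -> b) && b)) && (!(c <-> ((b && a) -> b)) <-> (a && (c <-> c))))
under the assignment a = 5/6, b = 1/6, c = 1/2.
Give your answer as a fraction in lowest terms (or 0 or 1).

1/2

a <-> c = 5/6 <-> 1/2 = 2/3
a && (a <-> c) = 5/6 && 2/3 = 2/3
b -> b = 1/6 -> 1/6 = 1
(b -> b) && b = 1 && 1/6 = 1/6
(a && (a <-> c)) -> ((b -> b) && b) = 2/3 -> 1/6 = 1/2
!((a && (a <-> c)) -> ((b -> b) && b)) = !1/2 = 1/2
b && a = 1/6 && 5/6 = 1/6
(b && a) -> b = 1/6 -> 1/6 = 1
c <-> ((b && a) -> b) = 1/2 <-> 1 = 1/2
!(c <-> ((b && a) -> b)) = !1/2 = 1/2
c <-> c = 1/2 <-> 1/2 = 1
a && (c <-> c) = 5/6 && 1 = 5/6
!(c <-> ((b && a) -> b)) <-> (a && (c <-> c)) = 1/2 <-> 5/6 = 2/3
!((a && (a <-> c)) -> ((b -> b) && b)) && (!(c <-> ((b && a) -> b)) <-> (a && (c <-> c))) = 1/2 && 2/3 = 1/2
!(!((a && (a <-> c)) -> ((b -> b) && b)) && (!(c <-> ((b && a) -> b)) <-> (a && (c <-> c)))) = !1/2 = 1/2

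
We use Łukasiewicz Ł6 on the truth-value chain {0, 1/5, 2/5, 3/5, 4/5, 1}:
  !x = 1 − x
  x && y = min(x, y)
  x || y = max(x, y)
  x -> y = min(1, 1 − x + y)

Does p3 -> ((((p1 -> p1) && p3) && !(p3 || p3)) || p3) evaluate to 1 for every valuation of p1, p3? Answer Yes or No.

At p1 = 2/5, p3 = 2/5, for instance:
p1 -> p1 = 2/5 -> 2/5 = 1
(p1 -> p1) && p3 = 1 && 2/5 = 2/5
p3 || p3 = 2/5 || 2/5 = 2/5
!(p3 || p3) = !2/5 = 3/5
((p1 -> p1) && p3) && !(p3 || p3) = 2/5 && 3/5 = 2/5
(((p1 -> p1) && p3) && !(p3 || p3)) || p3 = 2/5 || 2/5 = 2/5
p3 -> ((((p1 -> p1) && p3) && !(p3 || p3)) || p3) = 2/5 -> 2/5 = 1
and checking the remaining 35 assignments likewise gives ≥ 1 in every case.

Yes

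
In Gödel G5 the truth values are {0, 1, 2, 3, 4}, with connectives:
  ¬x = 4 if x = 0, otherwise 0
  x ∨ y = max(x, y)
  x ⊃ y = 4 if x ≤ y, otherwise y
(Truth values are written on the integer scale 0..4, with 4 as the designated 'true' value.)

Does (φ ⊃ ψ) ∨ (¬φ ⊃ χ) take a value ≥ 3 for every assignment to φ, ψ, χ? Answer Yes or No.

At φ = 1, ψ = 0, χ = 1, for instance:
φ ⊃ ψ = 1 ⊃ 0 = 0
¬φ = ¬1 = 0
¬φ ⊃ χ = 0 ⊃ 1 = 4
(φ ⊃ ψ) ∨ (¬φ ⊃ χ) = 0 ∨ 4 = 4
and checking the remaining 124 assignments likewise gives ≥ 3 in every case.

Yes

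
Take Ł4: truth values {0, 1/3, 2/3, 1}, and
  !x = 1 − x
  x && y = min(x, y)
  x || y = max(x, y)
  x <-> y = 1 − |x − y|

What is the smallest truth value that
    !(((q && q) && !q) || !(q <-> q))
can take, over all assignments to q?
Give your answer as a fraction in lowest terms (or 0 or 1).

2/3

Take q = 1/3:
q && q = 1/3 && 1/3 = 1/3
!q = !1/3 = 2/3
(q && q) && !q = 1/3 && 2/3 = 1/3
q <-> q = 1/3 <-> 1/3 = 1
!(q <-> q) = !1 = 0
((q && q) && !q) || !(q <-> q) = 1/3 || 0 = 1/3
!(((q && q) && !q) || !(q <-> q)) = !1/3 = 2/3
No assignment yields a value below 2/3, so this is the minimum.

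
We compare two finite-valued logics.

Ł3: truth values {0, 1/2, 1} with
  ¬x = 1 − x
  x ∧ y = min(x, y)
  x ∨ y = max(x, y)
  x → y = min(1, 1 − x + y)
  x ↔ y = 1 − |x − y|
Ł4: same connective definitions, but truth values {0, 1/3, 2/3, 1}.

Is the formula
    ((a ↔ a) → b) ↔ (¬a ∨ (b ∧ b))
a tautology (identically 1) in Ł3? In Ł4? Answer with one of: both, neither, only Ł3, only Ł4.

neither

In Ł3: at a = 0, b = 0 the value is 0 — not a tautology.
In Ł4: at a = 0, b = 0 the value is 0 — not a tautology.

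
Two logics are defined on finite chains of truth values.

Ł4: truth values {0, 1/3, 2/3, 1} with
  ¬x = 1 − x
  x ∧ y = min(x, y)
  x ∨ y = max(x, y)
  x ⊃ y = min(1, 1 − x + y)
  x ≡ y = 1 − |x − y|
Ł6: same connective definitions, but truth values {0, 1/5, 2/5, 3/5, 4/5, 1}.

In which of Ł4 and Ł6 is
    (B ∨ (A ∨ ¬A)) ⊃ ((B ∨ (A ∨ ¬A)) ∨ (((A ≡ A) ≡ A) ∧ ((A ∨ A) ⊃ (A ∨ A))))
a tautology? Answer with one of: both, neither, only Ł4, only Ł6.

In Ł4: every assignment gives 1 — tautology.
In Ł6: every assignment gives 1 — tautology.

both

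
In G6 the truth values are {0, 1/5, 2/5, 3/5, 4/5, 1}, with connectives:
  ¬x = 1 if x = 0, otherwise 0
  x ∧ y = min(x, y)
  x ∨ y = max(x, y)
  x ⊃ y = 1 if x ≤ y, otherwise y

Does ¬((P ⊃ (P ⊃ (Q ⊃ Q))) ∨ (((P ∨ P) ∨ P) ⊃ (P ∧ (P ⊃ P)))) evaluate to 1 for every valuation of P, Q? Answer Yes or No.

Counterexample: take P = 0, Q = 0.
Q ⊃ Q = 0 ⊃ 0 = 1
P ⊃ (Q ⊃ Q) = 0 ⊃ 1 = 1
P ⊃ (P ⊃ (Q ⊃ Q)) = 0 ⊃ 1 = 1
P ∨ P = 0 ∨ 0 = 0
(P ∨ P) ∨ P = 0 ∨ 0 = 0
P ⊃ P = 0 ⊃ 0 = 1
P ∧ (P ⊃ P) = 0 ∧ 1 = 0
((P ∨ P) ∨ P) ⊃ (P ∧ (P ⊃ P)) = 0 ⊃ 0 = 1
(P ⊃ (P ⊃ (Q ⊃ Q))) ∨ (((P ∨ P) ∨ P) ⊃ (P ∧ (P ⊃ P))) = 1 ∨ 1 = 1
¬((P ⊃ (P ⊃ (Q ⊃ Q))) ∨ (((P ∨ P) ∨ P) ⊃ (P ∧ (P ⊃ P)))) = ¬1 = 0
This gives 0 ≠ 1.

No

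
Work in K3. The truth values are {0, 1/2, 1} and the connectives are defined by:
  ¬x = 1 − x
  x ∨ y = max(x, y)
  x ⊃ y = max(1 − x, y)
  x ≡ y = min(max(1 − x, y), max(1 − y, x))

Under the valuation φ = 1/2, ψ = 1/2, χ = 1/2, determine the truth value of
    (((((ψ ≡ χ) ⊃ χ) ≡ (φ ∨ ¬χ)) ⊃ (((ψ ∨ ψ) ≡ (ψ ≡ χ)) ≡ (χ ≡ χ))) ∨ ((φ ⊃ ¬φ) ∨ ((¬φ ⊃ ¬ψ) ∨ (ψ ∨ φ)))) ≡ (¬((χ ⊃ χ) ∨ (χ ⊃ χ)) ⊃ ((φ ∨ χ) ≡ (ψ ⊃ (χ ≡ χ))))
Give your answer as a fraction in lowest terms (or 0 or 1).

ψ ≡ χ = 1/2 ≡ 1/2 = 1/2
(ψ ≡ χ) ⊃ χ = 1/2 ⊃ 1/2 = 1/2
¬χ = ¬1/2 = 1/2
φ ∨ ¬χ = 1/2 ∨ 1/2 = 1/2
((ψ ≡ χ) ⊃ χ) ≡ (φ ∨ ¬χ) = 1/2 ≡ 1/2 = 1/2
ψ ∨ ψ = 1/2 ∨ 1/2 = 1/2
ψ ≡ χ = 1/2 ≡ 1/2 = 1/2
(ψ ∨ ψ) ≡ (ψ ≡ χ) = 1/2 ≡ 1/2 = 1/2
χ ≡ χ = 1/2 ≡ 1/2 = 1/2
((ψ ∨ ψ) ≡ (ψ ≡ χ)) ≡ (χ ≡ χ) = 1/2 ≡ 1/2 = 1/2
(((ψ ≡ χ) ⊃ χ) ≡ (φ ∨ ¬χ)) ⊃ (((ψ ∨ ψ) ≡ (ψ ≡ χ)) ≡ (χ ≡ χ)) = 1/2 ⊃ 1/2 = 1/2
¬φ = ¬1/2 = 1/2
φ ⊃ ¬φ = 1/2 ⊃ 1/2 = 1/2
¬φ = ¬1/2 = 1/2
¬ψ = ¬1/2 = 1/2
¬φ ⊃ ¬ψ = 1/2 ⊃ 1/2 = 1/2
ψ ∨ φ = 1/2 ∨ 1/2 = 1/2
(¬φ ⊃ ¬ψ) ∨ (ψ ∨ φ) = 1/2 ∨ 1/2 = 1/2
(φ ⊃ ¬φ) ∨ ((¬φ ⊃ ¬ψ) ∨ (ψ ∨ φ)) = 1/2 ∨ 1/2 = 1/2
((((ψ ≡ χ) ⊃ χ) ≡ (φ ∨ ¬χ)) ⊃ (((ψ ∨ ψ) ≡ (ψ ≡ χ)) ≡ (χ ≡ χ))) ∨ ((φ ⊃ ¬φ) ∨ ((¬φ ⊃ ¬ψ) ∨ (ψ ∨ φ))) = 1/2 ∨ 1/2 = 1/2
χ ⊃ χ = 1/2 ⊃ 1/2 = 1/2
χ ⊃ χ = 1/2 ⊃ 1/2 = 1/2
(χ ⊃ χ) ∨ (χ ⊃ χ) = 1/2 ∨ 1/2 = 1/2
¬((χ ⊃ χ) ∨ (χ ⊃ χ)) = ¬1/2 = 1/2
φ ∨ χ = 1/2 ∨ 1/2 = 1/2
χ ≡ χ = 1/2 ≡ 1/2 = 1/2
ψ ⊃ (χ ≡ χ) = 1/2 ⊃ 1/2 = 1/2
(φ ∨ χ) ≡ (ψ ⊃ (χ ≡ χ)) = 1/2 ≡ 1/2 = 1/2
¬((χ ⊃ χ) ∨ (χ ⊃ χ)) ⊃ ((φ ∨ χ) ≡ (ψ ⊃ (χ ≡ χ))) = 1/2 ⊃ 1/2 = 1/2
(((((ψ ≡ χ) ⊃ χ) ≡ (φ ∨ ¬χ)) ⊃ (((ψ ∨ ψ) ≡ (ψ ≡ χ)) ≡ (χ ≡ χ))) ∨ ((φ ⊃ ¬φ) ∨ ((¬φ ⊃ ¬ψ) ∨ (ψ ∨ φ)))) ≡ (¬((χ ⊃ χ) ∨ (χ ⊃ χ)) ⊃ ((φ ∨ χ) ≡ (ψ ⊃ (χ ≡ χ)))) = 1/2 ≡ 1/2 = 1/2

1/2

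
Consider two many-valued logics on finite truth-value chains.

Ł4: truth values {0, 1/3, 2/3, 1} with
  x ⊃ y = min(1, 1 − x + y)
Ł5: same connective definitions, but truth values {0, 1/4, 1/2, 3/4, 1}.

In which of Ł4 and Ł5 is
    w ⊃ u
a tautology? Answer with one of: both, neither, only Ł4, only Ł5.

In Ł4: at u = 0, w = 1/3 the value is 2/3 — not a tautology.
In Ł5: at u = 0, w = 1/4 the value is 3/4 — not a tautology.

neither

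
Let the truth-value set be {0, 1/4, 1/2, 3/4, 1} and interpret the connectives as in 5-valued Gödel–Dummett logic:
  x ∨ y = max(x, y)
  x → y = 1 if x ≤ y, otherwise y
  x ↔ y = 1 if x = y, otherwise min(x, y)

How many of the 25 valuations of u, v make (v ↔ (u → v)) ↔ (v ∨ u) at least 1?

value 1: 19 assignments (counts)
value 3/4: 3 assignments
value 1/2: 2 assignments
value 1/4: 1 assignment
So 19 of the 25 assignments meet the threshold.

19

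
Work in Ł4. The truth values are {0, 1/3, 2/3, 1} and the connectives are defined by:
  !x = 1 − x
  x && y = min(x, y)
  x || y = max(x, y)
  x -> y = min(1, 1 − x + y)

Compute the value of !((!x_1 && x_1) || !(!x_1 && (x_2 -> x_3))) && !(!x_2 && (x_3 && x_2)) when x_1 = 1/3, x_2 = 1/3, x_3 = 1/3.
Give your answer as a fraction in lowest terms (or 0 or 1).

2/3

!x_1 = !1/3 = 2/3
!x_1 && x_1 = 2/3 && 1/3 = 1/3
!x_1 = !1/3 = 2/3
x_2 -> x_3 = 1/3 -> 1/3 = 1
!x_1 && (x_2 -> x_3) = 2/3 && 1 = 2/3
!(!x_1 && (x_2 -> x_3)) = !2/3 = 1/3
(!x_1 && x_1) || !(!x_1 && (x_2 -> x_3)) = 1/3 || 1/3 = 1/3
!((!x_1 && x_1) || !(!x_1 && (x_2 -> x_3))) = !1/3 = 2/3
!x_2 = !1/3 = 2/3
x_3 && x_2 = 1/3 && 1/3 = 1/3
!x_2 && (x_3 && x_2) = 2/3 && 1/3 = 1/3
!(!x_2 && (x_3 && x_2)) = !1/3 = 2/3
!((!x_1 && x_1) || !(!x_1 && (x_2 -> x_3))) && !(!x_2 && (x_3 && x_2)) = 2/3 && 2/3 = 2/3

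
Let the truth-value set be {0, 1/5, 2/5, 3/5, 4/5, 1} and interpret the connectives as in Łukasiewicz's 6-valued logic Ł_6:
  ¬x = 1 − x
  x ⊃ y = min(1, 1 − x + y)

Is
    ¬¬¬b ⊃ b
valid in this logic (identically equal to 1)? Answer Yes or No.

No

Counterexample: take b = 0.
¬b = ¬0 = 1
¬¬b = ¬1 = 0
¬¬¬b = ¬0 = 1
¬¬¬b ⊃ b = 1 ⊃ 0 = 0
This gives 0 ≠ 1.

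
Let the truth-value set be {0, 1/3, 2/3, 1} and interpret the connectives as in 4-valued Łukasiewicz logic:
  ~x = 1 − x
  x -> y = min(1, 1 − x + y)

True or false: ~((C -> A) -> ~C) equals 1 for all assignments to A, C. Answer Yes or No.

No

Counterexample: take A = 0, C = 0.
C -> A = 0 -> 0 = 1
~C = ~0 = 1
(C -> A) -> ~C = 1 -> 1 = 1
~((C -> A) -> ~C) = ~1 = 0
This gives 0 ≠ 1.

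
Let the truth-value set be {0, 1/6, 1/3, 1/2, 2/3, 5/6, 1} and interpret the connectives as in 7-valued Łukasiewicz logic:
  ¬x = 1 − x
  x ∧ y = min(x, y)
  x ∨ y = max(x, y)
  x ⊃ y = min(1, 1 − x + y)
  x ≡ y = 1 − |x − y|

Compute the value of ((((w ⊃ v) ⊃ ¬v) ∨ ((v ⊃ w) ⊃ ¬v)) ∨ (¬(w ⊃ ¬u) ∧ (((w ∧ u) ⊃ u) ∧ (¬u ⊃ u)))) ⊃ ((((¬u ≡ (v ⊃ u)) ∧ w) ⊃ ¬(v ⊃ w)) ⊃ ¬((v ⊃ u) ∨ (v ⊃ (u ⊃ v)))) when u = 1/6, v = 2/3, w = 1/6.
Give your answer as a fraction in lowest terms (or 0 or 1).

w ⊃ v = 1/6 ⊃ 2/3 = 1
¬v = ¬2/3 = 1/3
(w ⊃ v) ⊃ ¬v = 1 ⊃ 1/3 = 1/3
v ⊃ w = 2/3 ⊃ 1/6 = 1/2
¬v = ¬2/3 = 1/3
(v ⊃ w) ⊃ ¬v = 1/2 ⊃ 1/3 = 5/6
((w ⊃ v) ⊃ ¬v) ∨ ((v ⊃ w) ⊃ ¬v) = 1/3 ∨ 5/6 = 5/6
¬u = ¬1/6 = 5/6
w ⊃ ¬u = 1/6 ⊃ 5/6 = 1
¬(w ⊃ ¬u) = ¬1 = 0
w ∧ u = 1/6 ∧ 1/6 = 1/6
(w ∧ u) ⊃ u = 1/6 ⊃ 1/6 = 1
¬u = ¬1/6 = 5/6
¬u ⊃ u = 5/6 ⊃ 1/6 = 1/3
((w ∧ u) ⊃ u) ∧ (¬u ⊃ u) = 1 ∧ 1/3 = 1/3
¬(w ⊃ ¬u) ∧ (((w ∧ u) ⊃ u) ∧ (¬u ⊃ u)) = 0 ∧ 1/3 = 0
(((w ⊃ v) ⊃ ¬v) ∨ ((v ⊃ w) ⊃ ¬v)) ∨ (¬(w ⊃ ¬u) ∧ (((w ∧ u) ⊃ u) ∧ (¬u ⊃ u))) = 5/6 ∨ 0 = 5/6
¬u = ¬1/6 = 5/6
v ⊃ u = 2/3 ⊃ 1/6 = 1/2
¬u ≡ (v ⊃ u) = 5/6 ≡ 1/2 = 2/3
(¬u ≡ (v ⊃ u)) ∧ w = 2/3 ∧ 1/6 = 1/6
v ⊃ w = 2/3 ⊃ 1/6 = 1/2
¬(v ⊃ w) = ¬1/2 = 1/2
((¬u ≡ (v ⊃ u)) ∧ w) ⊃ ¬(v ⊃ w) = 1/6 ⊃ 1/2 = 1
v ⊃ u = 2/3 ⊃ 1/6 = 1/2
u ⊃ v = 1/6 ⊃ 2/3 = 1
v ⊃ (u ⊃ v) = 2/3 ⊃ 1 = 1
(v ⊃ u) ∨ (v ⊃ (u ⊃ v)) = 1/2 ∨ 1 = 1
¬((v ⊃ u) ∨ (v ⊃ (u ⊃ v))) = ¬1 = 0
(((¬u ≡ (v ⊃ u)) ∧ w) ⊃ ¬(v ⊃ w)) ⊃ ¬((v ⊃ u) ∨ (v ⊃ (u ⊃ v))) = 1 ⊃ 0 = 0
((((w ⊃ v) ⊃ ¬v) ∨ ((v ⊃ w) ⊃ ¬v)) ∨ (¬(w ⊃ ¬u) ∧ (((w ∧ u) ⊃ u) ∧ (¬u ⊃ u)))) ⊃ ((((¬u ≡ (v ⊃ u)) ∧ w) ⊃ ¬(v ⊃ w)) ⊃ ¬((v ⊃ u) ∨ (v ⊃ (u ⊃ v)))) = 5/6 ⊃ 0 = 1/6

1/6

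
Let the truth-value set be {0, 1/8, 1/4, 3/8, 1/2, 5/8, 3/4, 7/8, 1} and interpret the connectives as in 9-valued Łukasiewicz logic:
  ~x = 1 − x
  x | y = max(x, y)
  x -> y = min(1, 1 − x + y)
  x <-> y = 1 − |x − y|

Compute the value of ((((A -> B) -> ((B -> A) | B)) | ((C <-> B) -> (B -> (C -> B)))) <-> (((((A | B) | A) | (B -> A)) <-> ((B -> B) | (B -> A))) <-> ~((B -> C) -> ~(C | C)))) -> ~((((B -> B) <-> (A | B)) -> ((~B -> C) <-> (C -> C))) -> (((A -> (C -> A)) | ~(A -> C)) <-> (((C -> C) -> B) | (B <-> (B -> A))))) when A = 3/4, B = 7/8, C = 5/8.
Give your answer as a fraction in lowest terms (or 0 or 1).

1/2

A -> B = 3/4 -> 7/8 = 1
B -> A = 7/8 -> 3/4 = 7/8
(B -> A) | B = 7/8 | 7/8 = 7/8
(A -> B) -> ((B -> A) | B) = 1 -> 7/8 = 7/8
C <-> B = 5/8 <-> 7/8 = 3/4
C -> B = 5/8 -> 7/8 = 1
B -> (C -> B) = 7/8 -> 1 = 1
(C <-> B) -> (B -> (C -> B)) = 3/4 -> 1 = 1
((A -> B) -> ((B -> A) | B)) | ((C <-> B) -> (B -> (C -> B))) = 7/8 | 1 = 1
A | B = 3/4 | 7/8 = 7/8
(A | B) | A = 7/8 | 3/4 = 7/8
B -> A = 7/8 -> 3/4 = 7/8
((A | B) | A) | (B -> A) = 7/8 | 7/8 = 7/8
B -> B = 7/8 -> 7/8 = 1
B -> A = 7/8 -> 3/4 = 7/8
(B -> B) | (B -> A) = 1 | 7/8 = 1
(((A | B) | A) | (B -> A)) <-> ((B -> B) | (B -> A)) = 7/8 <-> 1 = 7/8
B -> C = 7/8 -> 5/8 = 3/4
C | C = 5/8 | 5/8 = 5/8
~(C | C) = ~5/8 = 3/8
(B -> C) -> ~(C | C) = 3/4 -> 3/8 = 5/8
~((B -> C) -> ~(C | C)) = ~5/8 = 3/8
((((A | B) | A) | (B -> A)) <-> ((B -> B) | (B -> A))) <-> ~((B -> C) -> ~(C | C)) = 7/8 <-> 3/8 = 1/2
(((A -> B) -> ((B -> A) | B)) | ((C <-> B) -> (B -> (C -> B)))) <-> (((((A | B) | A) | (B -> A)) <-> ((B -> B) | (B -> A))) <-> ~((B -> C) -> ~(C | C))) = 1 <-> 1/2 = 1/2
B -> B = 7/8 -> 7/8 = 1
A | B = 3/4 | 7/8 = 7/8
(B -> B) <-> (A | B) = 1 <-> 7/8 = 7/8
~B = ~7/8 = 1/8
~B -> C = 1/8 -> 5/8 = 1
C -> C = 5/8 -> 5/8 = 1
(~B -> C) <-> (C -> C) = 1 <-> 1 = 1
((B -> B) <-> (A | B)) -> ((~B -> C) <-> (C -> C)) = 7/8 -> 1 = 1
C -> A = 5/8 -> 3/4 = 1
A -> (C -> A) = 3/4 -> 1 = 1
A -> C = 3/4 -> 5/8 = 7/8
~(A -> C) = ~7/8 = 1/8
(A -> (C -> A)) | ~(A -> C) = 1 | 1/8 = 1
C -> C = 5/8 -> 5/8 = 1
(C -> C) -> B = 1 -> 7/8 = 7/8
B -> A = 7/8 -> 3/4 = 7/8
B <-> (B -> A) = 7/8 <-> 7/8 = 1
((C -> C) -> B) | (B <-> (B -> A)) = 7/8 | 1 = 1
((A -> (C -> A)) | ~(A -> C)) <-> (((C -> C) -> B) | (B <-> (B -> A))) = 1 <-> 1 = 1
(((B -> B) <-> (A | B)) -> ((~B -> C) <-> (C -> C))) -> (((A -> (C -> A)) | ~(A -> C)) <-> (((C -> C) -> B) | (B <-> (B -> A)))) = 1 -> 1 = 1
~((((B -> B) <-> (A | B)) -> ((~B -> C) <-> (C -> C))) -> (((A -> (C -> A)) | ~(A -> C)) <-> (((C -> C) -> B) | (B <-> (B -> A))))) = ~1 = 0
((((A -> B) -> ((B -> A) | B)) | ((C <-> B) -> (B -> (C -> B)))) <-> (((((A | B) | A) | (B -> A)) <-> ((B -> B) | (B -> A))) <-> ~((B -> C) -> ~(C | C)))) -> ~((((B -> B) <-> (A | B)) -> ((~B -> C) <-> (C -> C))) -> (((A -> (C -> A)) | ~(A -> C)) <-> (((C -> C) -> B) | (B <-> (B -> A))))) = 1/2 -> 0 = 1/2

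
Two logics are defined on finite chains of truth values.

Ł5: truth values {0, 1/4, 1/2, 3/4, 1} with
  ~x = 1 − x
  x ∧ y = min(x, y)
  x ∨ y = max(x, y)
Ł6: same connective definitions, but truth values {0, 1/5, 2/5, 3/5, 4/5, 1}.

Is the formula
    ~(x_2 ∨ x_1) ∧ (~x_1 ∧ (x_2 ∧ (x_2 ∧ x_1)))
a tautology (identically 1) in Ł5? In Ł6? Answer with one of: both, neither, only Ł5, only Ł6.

neither

In Ł5: at x_1 = 0, x_2 = 0 the value is 0 — not a tautology.
In Ł6: at x_1 = 0, x_2 = 0 the value is 0 — not a tautology.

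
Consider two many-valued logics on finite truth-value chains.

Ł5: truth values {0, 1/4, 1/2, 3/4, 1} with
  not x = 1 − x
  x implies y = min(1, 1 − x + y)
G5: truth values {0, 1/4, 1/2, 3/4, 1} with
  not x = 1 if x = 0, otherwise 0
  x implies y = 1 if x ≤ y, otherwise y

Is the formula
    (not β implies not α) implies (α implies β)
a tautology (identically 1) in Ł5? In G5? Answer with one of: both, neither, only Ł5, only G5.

only Ł5

In Ł5: every assignment gives 1 — tautology.
In G5: at α = 1/2, β = 1/4 the value is 1/4 — not a tautology.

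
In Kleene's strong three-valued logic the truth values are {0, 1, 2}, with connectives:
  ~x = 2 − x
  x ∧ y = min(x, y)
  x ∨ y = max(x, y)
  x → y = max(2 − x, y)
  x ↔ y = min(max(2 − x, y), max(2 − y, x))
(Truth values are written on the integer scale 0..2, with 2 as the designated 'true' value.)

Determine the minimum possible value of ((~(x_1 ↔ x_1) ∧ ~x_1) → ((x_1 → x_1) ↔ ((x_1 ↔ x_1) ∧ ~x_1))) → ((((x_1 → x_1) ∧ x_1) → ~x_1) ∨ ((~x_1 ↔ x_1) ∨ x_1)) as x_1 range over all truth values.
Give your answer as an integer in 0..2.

Take x_1 = 1:
x_1 ↔ x_1 = 1 ↔ 1 = 1
~(x_1 ↔ x_1) = ~1 = 1
~x_1 = ~1 = 1
~(x_1 ↔ x_1) ∧ ~x_1 = 1 ∧ 1 = 1
x_1 → x_1 = 1 → 1 = 1
x_1 ↔ x_1 = 1 ↔ 1 = 1
~x_1 = ~1 = 1
(x_1 ↔ x_1) ∧ ~x_1 = 1 ∧ 1 = 1
(x_1 → x_1) ↔ ((x_1 ↔ x_1) ∧ ~x_1) = 1 ↔ 1 = 1
(~(x_1 ↔ x_1) ∧ ~x_1) → ((x_1 → x_1) ↔ ((x_1 ↔ x_1) ∧ ~x_1)) = 1 → 1 = 1
x_1 → x_1 = 1 → 1 = 1
(x_1 → x_1) ∧ x_1 = 1 ∧ 1 = 1
~x_1 = ~1 = 1
((x_1 → x_1) ∧ x_1) → ~x_1 = 1 → 1 = 1
~x_1 = ~1 = 1
~x_1 ↔ x_1 = 1 ↔ 1 = 1
(~x_1 ↔ x_1) ∨ x_1 = 1 ∨ 1 = 1
(((x_1 → x_1) ∧ x_1) → ~x_1) ∨ ((~x_1 ↔ x_1) ∨ x_1) = 1 ∨ 1 = 1
((~(x_1 ↔ x_1) ∧ ~x_1) → ((x_1 → x_1) ↔ ((x_1 ↔ x_1) ∧ ~x_1))) → ((((x_1 → x_1) ∧ x_1) → ~x_1) ∨ ((~x_1 ↔ x_1) ∨ x_1)) = 1 → 1 = 1
No assignment yields a value below 1, so this is the minimum.

1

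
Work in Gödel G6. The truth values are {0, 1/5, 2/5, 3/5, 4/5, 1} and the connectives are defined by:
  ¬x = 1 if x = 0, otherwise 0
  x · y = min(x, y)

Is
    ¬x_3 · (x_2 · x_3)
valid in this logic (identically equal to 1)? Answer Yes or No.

Counterexample: take x_2 = 0, x_3 = 0.
¬x_3 = ¬0 = 1
x_2 · x_3 = 0 · 0 = 0
¬x_3 · (x_2 · x_3) = 1 · 0 = 0
This gives 0 ≠ 1.

No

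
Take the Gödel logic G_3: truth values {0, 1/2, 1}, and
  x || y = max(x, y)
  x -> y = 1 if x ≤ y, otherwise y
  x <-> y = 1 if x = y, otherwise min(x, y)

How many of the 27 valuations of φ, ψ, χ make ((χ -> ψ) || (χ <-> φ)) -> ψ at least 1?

value 1: 13 assignments (counts)
value 1/2: 7 assignments
value 0: 7 assignments
So 13 of the 27 assignments meet the threshold.

13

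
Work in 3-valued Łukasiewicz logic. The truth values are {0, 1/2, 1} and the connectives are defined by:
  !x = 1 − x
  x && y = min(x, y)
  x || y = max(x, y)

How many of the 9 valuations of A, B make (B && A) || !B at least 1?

A = 0, B = 0 ↦ 1  ≥
A = 0, B = 1/2 ↦ 1/2  <
A = 0, B = 1 ↦ 0  <
A = 1/2, B = 0 ↦ 1  ≥
A = 1/2, B = 1/2 ↦ 1/2  <
A = 1/2, B = 1 ↦ 1/2  <
A = 1, B = 0 ↦ 1  ≥
A = 1, B = 1/2 ↦ 1/2  <
A = 1, B = 1 ↦ 1  ≥
So 4 of the 9 assignments meet the threshold.

4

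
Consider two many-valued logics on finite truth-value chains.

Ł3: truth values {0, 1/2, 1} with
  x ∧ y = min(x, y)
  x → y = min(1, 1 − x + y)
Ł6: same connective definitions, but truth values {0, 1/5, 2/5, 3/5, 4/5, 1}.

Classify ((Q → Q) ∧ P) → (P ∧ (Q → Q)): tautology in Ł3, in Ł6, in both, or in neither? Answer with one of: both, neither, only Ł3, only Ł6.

both

In Ł3: every assignment gives 1 — tautology.
In Ł6: every assignment gives 1 — tautology.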